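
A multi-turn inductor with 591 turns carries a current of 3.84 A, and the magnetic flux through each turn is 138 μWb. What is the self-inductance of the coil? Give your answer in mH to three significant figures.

Self-inductance is defined by L = NΦ_B/I (flux linkage over current).
L = (591)(1.380×10^-4 Wb)/(3.84 A) = 2.124×10^-2 H.

L ≈ 21.2 mH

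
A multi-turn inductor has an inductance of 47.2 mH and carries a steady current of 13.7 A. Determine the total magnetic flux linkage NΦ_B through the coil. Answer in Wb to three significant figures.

NΦ_B ≈ 0.647 Wb

From L = NΦ_B/I, the flux linkage is NΦ_B = LI.
NΦ_B = (4.720×10^-2 H)(13.7 A) = 0.6466 Wb.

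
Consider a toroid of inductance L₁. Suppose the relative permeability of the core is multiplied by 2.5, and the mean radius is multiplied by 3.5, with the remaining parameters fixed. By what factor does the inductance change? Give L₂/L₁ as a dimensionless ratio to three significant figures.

For a toroid, L ∝ μᵣN²A/R.
L₂/L₁ = (2.5) × (3.5)^-1 = 0.714.

L₂/L₁ = 0.714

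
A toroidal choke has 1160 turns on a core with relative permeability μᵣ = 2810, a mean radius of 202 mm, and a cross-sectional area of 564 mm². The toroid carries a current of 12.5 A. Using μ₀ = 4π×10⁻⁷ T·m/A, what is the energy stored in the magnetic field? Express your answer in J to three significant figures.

U ≈ 165 J

L = μ₀μᵣN²A/(2πR) = (4π×10⁻⁷)(2810)(1160)²(5.640×10^-4)/(2π×0.202) = 2.111 H.
U = ½LI² = ½(2.111)(12.5)² = 165 J.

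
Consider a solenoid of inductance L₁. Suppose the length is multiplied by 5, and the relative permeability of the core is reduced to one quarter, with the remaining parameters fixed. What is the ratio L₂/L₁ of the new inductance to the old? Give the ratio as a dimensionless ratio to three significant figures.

For a solenoid, L ∝ μᵣN²A/ℓ.
L₂/L₁ = (5)^-1 × (0.25) = 0.0500.

L₂/L₁ = 0.0500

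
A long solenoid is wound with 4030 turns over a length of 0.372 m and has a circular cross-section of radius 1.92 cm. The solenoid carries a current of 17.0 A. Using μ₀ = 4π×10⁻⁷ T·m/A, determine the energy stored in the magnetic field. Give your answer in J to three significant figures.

U ≈ 9.18 J

A = πr² = π(1.920×10^-2 m)² = 1.158×10^-3 m².
L = μ₀N²A/ℓ = (4π×10⁻⁷)(4030)²(1.158×10^-3)/(0.372) = 6.354×10^-2 H.
U = ½LI² = ½(6.354×10^-2)(17.0)² = 9.181 J.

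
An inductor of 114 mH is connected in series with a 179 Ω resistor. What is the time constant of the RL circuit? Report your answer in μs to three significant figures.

τ ≈ 637 μs

τ = L/R = (0.114 H)/(179 Ω) = 6.369×10^-4 s.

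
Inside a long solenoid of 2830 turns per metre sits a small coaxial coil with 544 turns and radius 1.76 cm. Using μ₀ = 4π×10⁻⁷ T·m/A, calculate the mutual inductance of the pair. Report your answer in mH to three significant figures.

The outer solenoid produces a uniform field B₁ = μ₀n₁I₁ across the inner coil,
so the flux linkage is N₂Φ = N₂B₁A₂ = μ₀n₁N₂A₂·I₁, giving M = μ₀n₁N₂A₂.
A₂ = πr² = π(1.760×10^-2 m)² = 9.731×10^-4 m².
M = (4π×10⁻⁷)(2830)(544)(9.731×10^-4) = 1.883×10^-3 H.

M ≈ 1.88 mH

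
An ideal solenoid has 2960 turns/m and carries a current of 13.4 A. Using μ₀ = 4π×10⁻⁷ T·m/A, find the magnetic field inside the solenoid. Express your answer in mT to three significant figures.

B ≈ 49.8 mT

Inside a long solenoid, B = μ₀nI.
B = (4π×10⁻⁷)(2.960×10^3 m⁻¹)(13.4 A) = 4.984×10^-2 T.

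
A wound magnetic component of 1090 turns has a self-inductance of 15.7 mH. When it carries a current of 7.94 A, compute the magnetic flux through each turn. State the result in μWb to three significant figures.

From L = NΦ_B/I, the flux per turn is Φ_B = LI/N.
Φ_B = (1.570×10^-2 H)(7.94 A)/1090 = 1.144×10^-4 Wb.

Φ_B ≈ 114 μWb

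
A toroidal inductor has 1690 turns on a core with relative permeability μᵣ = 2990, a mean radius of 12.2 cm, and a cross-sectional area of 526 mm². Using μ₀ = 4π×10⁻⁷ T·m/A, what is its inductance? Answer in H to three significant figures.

For a thin toroid, L = μ₀μᵣN²A/(2πR).
L = (4π×10⁻⁷)(2990)(1690)²(5.260×10^-4) / (2π×0.122 m) = 7.364 H.

L ≈ 7.36 H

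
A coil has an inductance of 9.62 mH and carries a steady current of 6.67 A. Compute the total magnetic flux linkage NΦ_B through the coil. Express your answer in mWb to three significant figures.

NΦ_B ≈ 64.2 mWb

From L = NΦ_B/I, the flux linkage is NΦ_B = LI.
NΦ_B = (9.620×10^-3 H)(6.67 A) = 6.417×10^-2 Wb.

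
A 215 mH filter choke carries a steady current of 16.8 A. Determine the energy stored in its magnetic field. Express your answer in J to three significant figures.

Stored magnetic energy: U = ½LI².
U = ½(0.215 H)(16.8 A)² = 30.34 J.

U ≈ 30.3 J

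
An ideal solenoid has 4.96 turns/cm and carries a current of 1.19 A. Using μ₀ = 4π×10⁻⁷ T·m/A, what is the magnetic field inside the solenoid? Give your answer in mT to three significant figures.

Inside a long solenoid, B = μ₀nI.
B = (4π×10⁻⁷)(496 m⁻¹)(1.19 A) = 7.417×10^-4 T.

B ≈ 0.742 mT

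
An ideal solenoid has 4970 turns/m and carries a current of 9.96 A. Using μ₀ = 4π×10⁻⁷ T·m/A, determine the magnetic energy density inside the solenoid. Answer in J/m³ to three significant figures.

B = μ₀nI = (4π×10⁻⁷)(4.970×10^3)(9.96) = 6.221×10^-2 T.
u = B²/(2μ₀) = (6.221×10^-2)²/(2×4π×10⁻⁷) = 1.540×10^3 J/m³.

u ≈ 1540 J/m³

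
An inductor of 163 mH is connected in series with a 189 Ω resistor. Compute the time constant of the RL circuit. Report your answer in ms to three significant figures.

τ ≈ 0.862 ms

τ = L/R = (0.163 H)/(189 Ω) = 8.624×10^-4 s.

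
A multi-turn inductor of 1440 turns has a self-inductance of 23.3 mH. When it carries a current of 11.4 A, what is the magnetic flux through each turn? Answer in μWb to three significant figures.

From L = NΦ_B/I, the flux per turn is Φ_B = LI/N.
Φ_B = (2.330×10^-2 H)(11.4 A)/1440 = 1.8446×10^-4 Wb.

Φ_B ≈ 184 μWb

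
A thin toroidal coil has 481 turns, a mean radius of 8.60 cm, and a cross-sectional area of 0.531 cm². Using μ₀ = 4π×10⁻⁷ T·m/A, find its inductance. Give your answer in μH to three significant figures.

For a thin toroid, L = μ₀N²A/(2πR).
L = (4π×10⁻⁷)(481)²(5.310×10^-5) / (2π×8.600×10^-2 m) = 2.857×10^-5 H.

L ≈ 28.6 μH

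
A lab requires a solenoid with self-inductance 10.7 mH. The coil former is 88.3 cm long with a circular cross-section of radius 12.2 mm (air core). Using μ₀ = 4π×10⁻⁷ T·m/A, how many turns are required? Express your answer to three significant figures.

N ≈ 4010 turns

A = πr² = π(1.220×10^-2 m)² = 4.676×10^-4 m².
From L = μ₀N²A/ℓ, N = √(Lℓ / (μ₀A)).
N = √[(1.070×10^-2)(0.883) / ((4π×10⁻⁷)×4.676×10^-4)] = √(1.608×10^7) ≈ 4009.9.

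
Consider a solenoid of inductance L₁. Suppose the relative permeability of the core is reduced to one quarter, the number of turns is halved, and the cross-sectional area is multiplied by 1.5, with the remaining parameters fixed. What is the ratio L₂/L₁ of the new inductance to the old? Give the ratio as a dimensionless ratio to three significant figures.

L₂/L₁ = 0.0938

For a solenoid, L ∝ μᵣN²A/ℓ.
L₂/L₁ = (0.25) × (0.5)^2 × (1.5) = 0.0938.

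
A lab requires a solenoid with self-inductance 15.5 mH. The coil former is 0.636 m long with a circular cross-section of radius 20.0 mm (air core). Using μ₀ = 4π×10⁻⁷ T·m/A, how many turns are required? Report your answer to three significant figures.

A = πr² = π(2.000×10^-2 m)² = 1.257×10^-3 m².
From L = μ₀N²A/ℓ, N = √(Lℓ / (μ₀A)).
N = √[(1.550×10^-2)(0.636) / ((4π×10⁻⁷)×1.257×10^-3)] = √(6.243×10^6) ≈ 2498.5.

N ≈ 2500 turns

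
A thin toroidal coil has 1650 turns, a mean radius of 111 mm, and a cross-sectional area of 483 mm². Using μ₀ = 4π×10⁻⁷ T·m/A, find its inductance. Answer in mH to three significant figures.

For a thin toroid, L = μ₀N²A/(2πR).
L = (4π×10⁻⁷)(1650)²(4.830×10^-4) / (2π×0.111 m) = 2.369×10^-3 H.

L ≈ 2.37 mH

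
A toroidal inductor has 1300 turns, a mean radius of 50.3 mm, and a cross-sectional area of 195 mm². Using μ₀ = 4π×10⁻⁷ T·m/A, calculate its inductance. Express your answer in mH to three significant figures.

For a thin toroid, L = μ₀N²A/(2πR).
L = (4π×10⁻⁷)(1300)²(1.950×10^-4) / (2π×5.030×10^-2 m) = 1.310×10^-3 H.

L ≈ 1.31 mH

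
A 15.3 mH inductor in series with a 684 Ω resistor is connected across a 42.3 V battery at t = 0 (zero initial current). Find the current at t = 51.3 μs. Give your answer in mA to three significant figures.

τ = L/R = 1.530×10^-2/684 = 2.237×10^-5 s; final current I_∞ = ε/R = 42.3/684 = 6.184×10^-2 A.
I(t) = I_∞(1 − e^(−t/τ)) with t/τ = 2.293.
I = (6.184×10^-2)(1 − e^(−2.293)) = 5.560×10^-2 A.

I ≈ 55.6 mA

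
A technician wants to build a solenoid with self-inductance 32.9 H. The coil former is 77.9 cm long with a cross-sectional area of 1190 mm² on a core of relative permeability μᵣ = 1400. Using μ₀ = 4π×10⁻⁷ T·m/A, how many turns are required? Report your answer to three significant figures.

A = 1190 mm² = 1.190×10^-3 m².
From L = μ₀μᵣN²A/ℓ, N = √(Lℓ / (μ₀μᵣA)).
N = √[(32.9)(0.779) / ((4π×10⁻⁷)(1400)×1.190×10^-3)] = √(1.224×10^7) ≈ 3498.8.

N ≈ 3500 turns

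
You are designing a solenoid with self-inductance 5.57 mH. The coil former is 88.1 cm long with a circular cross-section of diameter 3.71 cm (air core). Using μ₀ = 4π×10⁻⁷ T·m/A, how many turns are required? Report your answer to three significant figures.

N ≈ 1900 turns

A = π(d/2)² = π(1.855×10^-2 m)² = 1.081×10^-3 m².
From L = μ₀N²A/ℓ, N = √(Lℓ / (μ₀A)).
N = √[(5.570×10^-3)(0.881) / ((4π×10⁻⁷)×1.081×10^-3)] = √(3.612×10^6) ≈ 1900.6.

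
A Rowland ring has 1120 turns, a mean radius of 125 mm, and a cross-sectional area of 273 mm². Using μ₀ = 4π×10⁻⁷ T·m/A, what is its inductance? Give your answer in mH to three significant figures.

L ≈ 0.548 mH

For a thin toroid, L = μ₀N²A/(2πR).
L = (4π×10⁻⁷)(1120)²(2.730×10^-4) / (2π×0.125 m) = 5.479×10^-4 H.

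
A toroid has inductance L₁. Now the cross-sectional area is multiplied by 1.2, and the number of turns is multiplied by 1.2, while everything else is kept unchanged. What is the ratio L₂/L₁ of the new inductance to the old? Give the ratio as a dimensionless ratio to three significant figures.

For a toroid, L ∝ μᵣN²A/R.
L₂/L₁ = (1.2) × (1.2)^2 = 1.73.

L₂/L₁ = 1.73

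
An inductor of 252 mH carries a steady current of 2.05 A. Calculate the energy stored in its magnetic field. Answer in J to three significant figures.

U ≈ 0.530 J

Stored magnetic energy: U = ½LI².
U = ½(0.252 H)(2.05 A)² = 0.5295 J.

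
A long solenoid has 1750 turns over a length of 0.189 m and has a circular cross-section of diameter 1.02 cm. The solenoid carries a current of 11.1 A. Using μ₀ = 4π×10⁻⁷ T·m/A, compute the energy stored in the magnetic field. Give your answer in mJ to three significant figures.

U ≈ 103 mJ

A = π(d/2)² = π(5.100×10^-3 m)² = 8.171×10^-5 m².
L = μ₀N²A/ℓ = (4π×10⁻⁷)(1750)²(8.171×10^-5)/(0.189) = 1.664×10^-3 H.
U = ½LI² = ½(1.664×10^-3)(11.1)² = 0.1025 J.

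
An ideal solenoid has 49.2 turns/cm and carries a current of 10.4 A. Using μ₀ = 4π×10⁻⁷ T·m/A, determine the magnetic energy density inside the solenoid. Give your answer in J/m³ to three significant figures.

u ≈ 1650 J/m³

B = μ₀nI = (4π×10⁻⁷)(4.920×10^3)(10.4) = 6.430×10^-2 T.
u = B²/(2μ₀) = (6.430×10^-2)²/(2×4π×10⁻⁷) = 1.645×10^3 J/m³.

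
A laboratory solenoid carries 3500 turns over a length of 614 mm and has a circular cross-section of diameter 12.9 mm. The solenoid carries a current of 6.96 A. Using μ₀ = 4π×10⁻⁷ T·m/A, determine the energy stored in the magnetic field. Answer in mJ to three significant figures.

U ≈ 79.4 mJ

A = π(d/2)² = π(6.450×10^-3 m)² = 1.307×10^-4 m².
L = μ₀N²A/ℓ = (4π×10⁻⁷)(3500)²(1.307×10^-4)/(0.614) = 3.277×10^-3 H.
U = ½LI² = ½(3.277×10^-3)(6.96)² = 7.937×10^-2 J.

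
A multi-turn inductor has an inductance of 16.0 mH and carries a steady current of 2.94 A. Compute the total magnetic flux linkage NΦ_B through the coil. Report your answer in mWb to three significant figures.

NΦ_B ≈ 47.0 mWb

From L = NΦ_B/I, the flux linkage is NΦ_B = LI.
NΦ_B = (1.600×10^-2 H)(2.94 A) = 4.704×10^-2 Wb.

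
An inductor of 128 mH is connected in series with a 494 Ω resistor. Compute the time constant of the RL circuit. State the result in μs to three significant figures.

τ ≈ 259 μs

τ = L/R = (0.128 H)/(494 Ω) = 2.591×10^-4 s.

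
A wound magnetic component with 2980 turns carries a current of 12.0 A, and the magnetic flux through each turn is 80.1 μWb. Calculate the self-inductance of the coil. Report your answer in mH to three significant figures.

L ≈ 19.9 mH

Self-inductance is defined by L = NΦ_B/I (flux linkage over current).
L = (2980)(8.010×10^-5 Wb)/(12.0 A) = 1.989×10^-2 H.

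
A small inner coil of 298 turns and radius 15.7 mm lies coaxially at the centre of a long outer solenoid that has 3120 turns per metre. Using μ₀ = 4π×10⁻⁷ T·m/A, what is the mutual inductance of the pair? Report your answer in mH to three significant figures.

M ≈ 0.905 mH

The outer solenoid produces a uniform field B₁ = μ₀n₁I₁ across the inner coil,
so the flux linkage is N₂Φ = N₂B₁A₂ = μ₀n₁N₂A₂·I₁, giving M = μ₀n₁N₂A₂.
A₂ = πr² = π(1.570×10^-2 m)² = 7.744×10^-4 m².
M = (4π×10⁻⁷)(3120)(298)(7.744×10^-4) = 9.048×10^-4 H.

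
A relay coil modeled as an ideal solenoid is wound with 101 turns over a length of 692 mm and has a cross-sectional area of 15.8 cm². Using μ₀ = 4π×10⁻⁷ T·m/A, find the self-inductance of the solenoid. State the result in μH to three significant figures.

L ≈ 29.3 μH

A = 15.8 cm² = 1.580×10^-3 m².
For a long solenoid, L = μ₀N²A/ℓ.
L = (4π×10⁻⁷)(101)²(1.580×10^-3)/(0.692 m) = 2.927×10^-5 H.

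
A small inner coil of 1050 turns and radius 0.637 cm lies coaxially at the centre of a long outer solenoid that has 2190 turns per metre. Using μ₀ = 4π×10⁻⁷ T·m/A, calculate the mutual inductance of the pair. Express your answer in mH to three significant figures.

The outer solenoid produces a uniform field B₁ = μ₀n₁I₁ across the inner coil,
so the flux linkage is N₂Φ = N₂B₁A₂ = μ₀n₁N₂A₂·I₁, giving M = μ₀n₁N₂A₂.
A₂ = πr² = π(6.370×10^-3 m)² = 1.2748×10^-4 m².
M = (4π×10⁻⁷)(2190)(1050)(1.2748×10^-4) = 3.684×10^-4 H.

M ≈ 0.368 mH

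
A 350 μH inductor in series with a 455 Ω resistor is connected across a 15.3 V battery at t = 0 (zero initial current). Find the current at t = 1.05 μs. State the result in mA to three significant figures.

I ≈ 25.0 mA

τ = L/R = 3.500×10^-4/455 = 7.692×10^-7 s; final current I_∞ = ε/R = 15.3/455 = 3.363×10^-2 A.
I(t) = I_∞(1 − e^(−t/τ)) with t/τ = 1.365.
I = (3.363×10^-2)(1 − e^(−1.365)) = 2.504×10^-2 A.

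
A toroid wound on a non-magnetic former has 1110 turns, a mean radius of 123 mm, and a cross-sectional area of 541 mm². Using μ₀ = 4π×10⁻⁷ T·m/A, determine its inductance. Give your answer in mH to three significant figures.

L ≈ 1.08 mH

For a thin toroid, L = μ₀N²A/(2πR).
L = (4π×10⁻⁷)(1110)²(5.410×10^-4) / (2π×0.123 m) = 1.084×10^-3 H.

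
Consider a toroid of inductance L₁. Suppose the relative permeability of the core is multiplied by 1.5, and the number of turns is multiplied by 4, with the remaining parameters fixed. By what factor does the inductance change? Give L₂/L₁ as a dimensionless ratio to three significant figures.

For a toroid, L ∝ μᵣN²A/R.
L₂/L₁ = (1.5) × (4)^2 = 24.0.

L₂/L₁ = 24.0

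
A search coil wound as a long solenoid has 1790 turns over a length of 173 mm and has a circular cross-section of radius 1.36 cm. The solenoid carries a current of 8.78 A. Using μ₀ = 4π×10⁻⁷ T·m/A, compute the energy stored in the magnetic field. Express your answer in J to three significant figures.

U ≈ 0.521 J

A = πr² = π(1.360×10^-2 m)² = 5.811×10^-4 m².
L = μ₀N²A/ℓ = (4π×10⁻⁷)(1790)²(5.811×10^-4)/(0.173) = 1.352×10^-2 H.
U = ½LI² = ½(1.352×10^-2)(8.78)² = 0.5213 J.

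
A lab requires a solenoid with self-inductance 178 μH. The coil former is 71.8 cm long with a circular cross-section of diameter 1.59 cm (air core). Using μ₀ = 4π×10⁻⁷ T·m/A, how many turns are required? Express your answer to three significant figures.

A = π(d/2)² = π(7.950×10^-3 m)² = 1.986×10^-4 m².
From L = μ₀N²A/ℓ, N = √(Lℓ / (μ₀A)).
N = √[(1.780×10^-4)(0.718) / ((4π×10⁻⁷)×1.986×10^-4)] = √(5.122×10^5) ≈ 715.7.

N ≈ 716 turns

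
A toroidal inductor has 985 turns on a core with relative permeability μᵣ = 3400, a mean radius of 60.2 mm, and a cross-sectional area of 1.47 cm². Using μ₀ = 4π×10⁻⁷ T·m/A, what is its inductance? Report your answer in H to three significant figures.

For a thin toroid, L = μ₀μᵣN²A/(2πR).
L = (4π×10⁻⁷)(3400)(985)²(1.470×10^-4) / (2π×6.020×10^-2 m) = 1.611 H.

L ≈ 1.61 H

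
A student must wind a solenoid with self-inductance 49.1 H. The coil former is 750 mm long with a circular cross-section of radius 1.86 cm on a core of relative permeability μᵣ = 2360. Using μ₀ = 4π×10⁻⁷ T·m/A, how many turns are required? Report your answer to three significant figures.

A = πr² = π(1.860×10^-2 m)² = 1.087×10^-3 m².
From L = μ₀μᵣN²A/ℓ, N = √(Lℓ / (μ₀μᵣA)).
N = √[(49.1)(0.75) / ((4π×10⁻⁷)(2360)×1.087×10^-3)] = √(1.142×10^7) ≈ 3380.0.

N ≈ 3380 turns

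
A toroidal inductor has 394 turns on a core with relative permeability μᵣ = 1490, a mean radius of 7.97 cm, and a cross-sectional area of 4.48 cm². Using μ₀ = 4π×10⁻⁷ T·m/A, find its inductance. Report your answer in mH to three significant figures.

For a thin toroid, L = μ₀μᵣN²A/(2πR).
L = (4π×10⁻⁷)(1490)(394)²(4.480×10^-4) / (2π×7.970×10^-2 m) = 0.26 H.

L ≈ 260 mH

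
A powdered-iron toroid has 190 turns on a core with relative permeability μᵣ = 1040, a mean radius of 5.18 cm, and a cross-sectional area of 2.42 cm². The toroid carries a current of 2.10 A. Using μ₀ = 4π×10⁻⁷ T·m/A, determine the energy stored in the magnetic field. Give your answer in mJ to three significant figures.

U ≈ 77.4 mJ

L = μ₀μᵣN²A/(2πR) = (4π×10⁻⁷)(1040)(190)²(2.420×10^-4)/(2π×5.180×10^-2) = 3.508×10^-2 H.
U = ½LI² = ½(3.508×10^-2)(2.10)² = 7.735×10^-2 J.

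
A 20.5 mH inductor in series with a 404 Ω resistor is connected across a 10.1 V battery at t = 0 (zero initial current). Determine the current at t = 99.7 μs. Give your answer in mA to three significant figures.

I ≈ 21.5 mA

τ = L/R = 2.050×10^-2/404 = 5.074×10^-5 s; final current I_∞ = ε/R = 10.1/404 = 2.500×10^-2 A.
I(t) = I_∞(1 − e^(−t/τ)) with t/τ = 1.965.
I = (2.500×10^-2)(1 − e^(−1.965)) = 2.150×10^-2 A.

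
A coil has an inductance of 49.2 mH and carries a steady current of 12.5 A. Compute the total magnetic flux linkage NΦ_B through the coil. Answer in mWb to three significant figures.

NΦ_B ≈ 615 mWb

From L = NΦ_B/I, the flux linkage is NΦ_B = LI.
NΦ_B = (4.920×10^-2 H)(12.5 A) = 0.615 Wb.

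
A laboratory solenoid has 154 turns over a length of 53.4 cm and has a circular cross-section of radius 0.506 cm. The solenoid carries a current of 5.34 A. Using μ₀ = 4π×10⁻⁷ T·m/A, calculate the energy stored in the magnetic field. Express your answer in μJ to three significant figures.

A = πr² = π(5.060×10^-3 m)² = 8.044×10^-5 m².
L = μ₀N²A/ℓ = (4π×10⁻⁷)(154)²(8.044×10^-5)/(0.534) = 4.489×10^-6 H.
U = ½LI² = ½(4.489×10^-6)(5.34)² = 6.400×10^-5 J.

U ≈ 64.0 μJ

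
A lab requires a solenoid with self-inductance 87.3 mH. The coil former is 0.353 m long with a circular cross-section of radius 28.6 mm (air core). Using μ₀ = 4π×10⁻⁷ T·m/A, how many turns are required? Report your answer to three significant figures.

N ≈ 3090 turns

A = πr² = π(2.860×10^-2 m)² = 2.570×10^-3 m².
From L = μ₀N²A/ℓ, N = √(Lℓ / (μ₀A)).
N = √[(8.730×10^-2)(0.353) / ((4π×10⁻⁷)×2.570×10^-3)] = √(9.543×10^6) ≈ 3089.2.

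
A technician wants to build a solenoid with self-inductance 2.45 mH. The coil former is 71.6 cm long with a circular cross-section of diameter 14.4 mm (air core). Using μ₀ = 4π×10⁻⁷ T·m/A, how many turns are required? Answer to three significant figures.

A = π(d/2)² = π(7.200×10^-3 m)² = 1.629×10^-4 m².
From L = μ₀N²A/ℓ, N = √(Lℓ / (μ₀A)).
N = √[(2.450×10^-3)(0.716) / ((4π×10⁻⁷)×1.629×10^-4)] = √(8.571×10^6) ≈ 2927.7.

N ≈ 2930 turns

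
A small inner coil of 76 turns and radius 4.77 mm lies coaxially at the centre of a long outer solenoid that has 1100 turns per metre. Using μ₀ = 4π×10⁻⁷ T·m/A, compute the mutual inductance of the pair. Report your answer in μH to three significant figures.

M ≈ 7.51 μH

The outer solenoid produces a uniform field B₁ = μ₀n₁I₁ across the inner coil,
so the flux linkage is N₂Φ = N₂B₁A₂ = μ₀n₁N₂A₂·I₁, giving M = μ₀n₁N₂A₂.
A₂ = πr² = π(4.770×10^-3 m)² = 7.148×10^-5 m².
M = (4π×10⁻⁷)(1100)(76)(7.148×10^-5) = 7.509×10^-6 H.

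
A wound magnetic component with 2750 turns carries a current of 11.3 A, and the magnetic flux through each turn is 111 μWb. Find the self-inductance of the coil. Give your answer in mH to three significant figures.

Self-inductance is defined by L = NΦ_B/I (flux linkage over current).
L = (2750)(1.110×10^-4 Wb)/(11.3 A) = 2.701×10^-2 H.

L ≈ 27.0 mH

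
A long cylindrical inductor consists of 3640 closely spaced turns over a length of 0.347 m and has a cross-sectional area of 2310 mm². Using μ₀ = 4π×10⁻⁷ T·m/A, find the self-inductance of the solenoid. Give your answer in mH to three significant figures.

A = 2310 mm² = 2.310×10^-3 m².
For a long solenoid, L = μ₀N²A/ℓ.
L = (4π×10⁻⁷)(3640)²(2.310×10^-3)/(0.347 m) = 0.1108 H.

L ≈ 111 mH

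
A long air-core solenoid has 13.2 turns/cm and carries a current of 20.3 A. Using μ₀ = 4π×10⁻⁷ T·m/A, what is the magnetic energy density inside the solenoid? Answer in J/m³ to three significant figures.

B = μ₀nI = (4π×10⁻⁷)(1.320×10^3)(20.3) = 3.367×10^-2 T.
u = B²/(2μ₀) = (3.367×10^-2)²/(2×4π×10⁻⁷) = 451.1 J/m³.

u ≈ 451 J/m³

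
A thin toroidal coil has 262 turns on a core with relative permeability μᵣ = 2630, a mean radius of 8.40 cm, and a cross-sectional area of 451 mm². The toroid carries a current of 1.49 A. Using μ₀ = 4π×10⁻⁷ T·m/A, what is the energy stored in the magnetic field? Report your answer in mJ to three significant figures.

L = μ₀μᵣN²A/(2πR) = (4π×10⁻⁷)(2630)(262)²(4.510×10^-4)/(2π×8.400×10^-2) = 0.1939 H.
U = ½LI² = ½(0.1939)(1.49)² = 0.2152 J.

U ≈ 215 mJ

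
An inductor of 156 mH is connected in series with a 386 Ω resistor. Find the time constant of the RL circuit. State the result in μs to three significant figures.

τ ≈ 404 μs

τ = L/R = (0.156 H)/(386 Ω) = 4.041×10^-4 s.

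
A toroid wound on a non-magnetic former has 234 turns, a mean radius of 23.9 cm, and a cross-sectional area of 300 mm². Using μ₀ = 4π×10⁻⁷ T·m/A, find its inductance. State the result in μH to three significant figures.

L ≈ 13.7 μH

For a thin toroid, L = μ₀N²A/(2πR).
L = (4π×10⁻⁷)(234)²(3.000×10^-4) / (2π×0.239 m) = 1.3746×10^-5 H.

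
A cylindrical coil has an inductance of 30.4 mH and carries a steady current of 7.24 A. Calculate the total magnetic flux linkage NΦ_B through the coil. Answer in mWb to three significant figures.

NΦ_B ≈ 220 mWb

From L = NΦ_B/I, the flux linkage is NΦ_B = LI.
NΦ_B = (3.040×10^-2 H)(7.24 A) = 0.2201 Wb.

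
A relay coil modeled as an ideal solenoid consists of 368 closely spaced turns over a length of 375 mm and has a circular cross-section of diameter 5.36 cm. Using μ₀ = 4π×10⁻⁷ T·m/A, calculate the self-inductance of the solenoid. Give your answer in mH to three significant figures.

A = π(d/2)² = π(2.680×10^-2 m)² = 2.256×10^-3 m².
For a long solenoid, L = μ₀N²A/ℓ.
L = (4π×10⁻⁷)(368)²(2.256×10^-3)/(0.375 m) = 1.024×10^-3 H.

L ≈ 1.02 mH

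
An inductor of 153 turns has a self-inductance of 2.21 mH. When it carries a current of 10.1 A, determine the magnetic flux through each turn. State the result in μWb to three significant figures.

Φ_B ≈ 146 μWb

From L = NΦ_B/I, the flux per turn is Φ_B = LI/N.
Φ_B = (2.210×10^-3 H)(10.1 A)/153 = 1.459×10^-4 Wb.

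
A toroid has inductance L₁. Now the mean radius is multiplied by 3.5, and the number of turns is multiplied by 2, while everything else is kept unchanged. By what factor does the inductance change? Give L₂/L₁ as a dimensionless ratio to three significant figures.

L₂/L₁ = 1.14

For a toroid, L ∝ μᵣN²A/R.
L₂/L₁ = (3.5)^-1 × (2)^2 = 1.14.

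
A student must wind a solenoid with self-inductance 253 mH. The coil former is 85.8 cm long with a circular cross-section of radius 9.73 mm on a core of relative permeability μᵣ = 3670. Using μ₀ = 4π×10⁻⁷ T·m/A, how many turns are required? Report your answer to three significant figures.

A = πr² = π(9.730×10^-3 m)² = 2.974×10^-4 m².
From L = μ₀μᵣN²A/ℓ, N = √(Lℓ / (μ₀μᵣA)).
N = √[(0.253)(0.858) / ((4π×10⁻⁷)(3670)×2.974×10^-4)] = √(1.583×10^5) ≈ 397.8.

N ≈ 398 turns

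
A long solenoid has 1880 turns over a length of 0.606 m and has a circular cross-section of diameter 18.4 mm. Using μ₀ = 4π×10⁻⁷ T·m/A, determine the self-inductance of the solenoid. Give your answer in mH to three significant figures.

L ≈ 1.95 mH

A = π(d/2)² = π(9.200×10^-3 m)² = 2.659×10^-4 m².
For a long solenoid, L = μ₀N²A/ℓ.
L = (4π×10⁻⁷)(1880)²(2.659×10^-4)/(0.606 m) = 1.949×10^-3 H.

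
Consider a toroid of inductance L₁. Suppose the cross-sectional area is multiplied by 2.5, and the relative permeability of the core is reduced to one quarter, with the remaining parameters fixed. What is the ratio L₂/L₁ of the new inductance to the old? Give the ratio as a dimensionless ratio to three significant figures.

For a toroid, L ∝ μᵣN²A/R.
L₂/L₁ = (2.5) × (0.25) = 0.625.

L₂/L₁ = 0.625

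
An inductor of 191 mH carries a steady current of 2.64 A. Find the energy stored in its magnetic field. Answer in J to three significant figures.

Stored magnetic energy: U = ½LI².
U = ½(0.191 H)(2.64 A)² = 0.6656 J.

U ≈ 0.666 J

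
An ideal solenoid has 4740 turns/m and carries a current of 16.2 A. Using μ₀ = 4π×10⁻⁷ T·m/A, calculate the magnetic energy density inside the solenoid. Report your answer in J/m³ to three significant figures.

B = μ₀nI = (4π×10⁻⁷)(4.740×10^3)(16.2) = 9.649×10^-2 T.
u = B²/(2μ₀) = (9.649×10^-2)²/(2×4π×10⁻⁷) = 3.7048×10^3 J/m³.

u ≈ 3700 J/m³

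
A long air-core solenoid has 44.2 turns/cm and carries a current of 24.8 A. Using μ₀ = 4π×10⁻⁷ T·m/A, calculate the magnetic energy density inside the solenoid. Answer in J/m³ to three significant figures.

B = μ₀nI = (4π×10⁻⁷)(4.420×10^3)(24.8) = 0.1377 T.
u = B²/(2μ₀) = (0.1377)²/(2×4π×10⁻⁷) = 7.550×10^3 J/m³.

u ≈ 7550 J/m³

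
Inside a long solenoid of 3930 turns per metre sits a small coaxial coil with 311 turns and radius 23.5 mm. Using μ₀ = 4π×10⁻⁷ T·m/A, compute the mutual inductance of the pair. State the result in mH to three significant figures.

The outer solenoid produces a uniform field B₁ = μ₀n₁I₁ across the inner coil,
so the flux linkage is N₂Φ = N₂B₁A₂ = μ₀n₁N₂A₂·I₁, giving M = μ₀n₁N₂A₂.
A₂ = πr² = π(2.350×10^-2 m)² = 1.7349×10^-3 m².
M = (4π×10⁻⁷)(3930)(311)(1.7349×10^-3) = 2.6647×10^-3 H.

M ≈ 2.66 mH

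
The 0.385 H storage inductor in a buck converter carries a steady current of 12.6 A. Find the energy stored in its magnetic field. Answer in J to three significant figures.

Stored magnetic energy: U = ½LI².
U = ½(0.385 H)(12.6 A)² = 30.56 J.

U ≈ 30.6 J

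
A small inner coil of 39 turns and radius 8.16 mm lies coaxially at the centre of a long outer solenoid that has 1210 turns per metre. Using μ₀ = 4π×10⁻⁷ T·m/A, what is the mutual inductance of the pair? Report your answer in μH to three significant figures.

The outer solenoid produces a uniform field B₁ = μ₀n₁I₁ across the inner coil,
so the flux linkage is N₂Φ = N₂B₁A₂ = μ₀n₁N₂A₂·I₁, giving M = μ₀n₁N₂A₂.
A₂ = πr² = π(8.160×10^-3 m)² = 2.092×10^-4 m².
M = (4π×10⁻⁷)(1210)(39)(2.092×10^-4) = 1.240×10^-5 H.

M ≈ 12.4 μH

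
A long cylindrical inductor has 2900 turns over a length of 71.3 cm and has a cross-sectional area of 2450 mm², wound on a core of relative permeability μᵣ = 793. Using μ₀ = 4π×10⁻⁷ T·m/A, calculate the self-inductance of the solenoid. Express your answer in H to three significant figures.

A = 2450 mm² = 2.450×10^-3 m².
For a long solenoid, L = μ₀μᵣN²A/ℓ.
L = (4π×10⁻⁷)(793)(2900)²(2.450×10^-3)/(0.713 m) = 28.8 H.

L ≈ 28.8 H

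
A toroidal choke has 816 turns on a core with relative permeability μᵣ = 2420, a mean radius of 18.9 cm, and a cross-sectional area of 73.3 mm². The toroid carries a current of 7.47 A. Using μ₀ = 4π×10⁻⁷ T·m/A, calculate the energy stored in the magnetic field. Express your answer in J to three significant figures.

U ≈ 3.49 J

L = μ₀μᵣN²A/(2πR) = (4π×10⁻⁷)(2420)(816)²(7.330×10^-5)/(2π×0.189) = 0.125 H.
U = ½LI² = ½(0.125)(7.47)² = 3.487 J.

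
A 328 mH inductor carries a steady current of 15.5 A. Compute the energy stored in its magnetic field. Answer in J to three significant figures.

Stored magnetic energy: U = ½LI².
U = ½(0.328 H)(15.5 A)² = 39.4 J.

U ≈ 39.4 J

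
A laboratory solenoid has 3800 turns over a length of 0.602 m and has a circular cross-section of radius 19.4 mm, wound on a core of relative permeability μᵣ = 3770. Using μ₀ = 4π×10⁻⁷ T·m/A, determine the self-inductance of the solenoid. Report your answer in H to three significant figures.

A = πr² = π(1.940×10^-2 m)² = 1.182×10^-3 m².
For a long solenoid, L = μ₀μᵣN²A/ℓ.
L = (4π×10⁻⁷)(3770)(3800)²(1.182×10^-3)/(0.602 m) = 134.4 H.

L ≈ 134 H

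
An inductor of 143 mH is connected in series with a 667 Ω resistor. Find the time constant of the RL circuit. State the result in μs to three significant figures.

τ ≈ 214 μs

τ = L/R = (0.143 H)/(667 Ω) = 2.144×10^-4 s.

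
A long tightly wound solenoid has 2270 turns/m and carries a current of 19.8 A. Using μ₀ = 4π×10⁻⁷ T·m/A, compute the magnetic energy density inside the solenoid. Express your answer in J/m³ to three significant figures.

u ≈ 1270 J/m³

B = μ₀nI = (4π×10⁻⁷)(2.270×10^3)(19.8) = 5.648×10^-2 T.
u = B²/(2μ₀) = (5.648×10^-2)²/(2×4π×10⁻⁷) = 1.269×10^3 J/m³.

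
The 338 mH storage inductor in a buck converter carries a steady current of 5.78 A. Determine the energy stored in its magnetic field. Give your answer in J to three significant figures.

U ≈ 5.65 J

Stored magnetic energy: U = ½LI².
U = ½(0.338 H)(5.78 A)² = 5.646 J.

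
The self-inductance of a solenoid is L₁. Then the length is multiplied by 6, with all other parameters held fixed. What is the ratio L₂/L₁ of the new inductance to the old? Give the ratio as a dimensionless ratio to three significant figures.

L₂/L₁ = 0.167

For a solenoid, L ∝ μᵣN²A/ℓ.
L₂/L₁ = (6)^-1 = 0.167.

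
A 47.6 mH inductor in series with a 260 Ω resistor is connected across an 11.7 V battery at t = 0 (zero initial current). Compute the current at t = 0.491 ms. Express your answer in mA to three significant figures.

I ≈ 41.9 mA

τ = L/R = 4.760×10^-2/260 = 1.831×10^-4 s; final current I_∞ = ε/R = 11.7/260 = 4.500×10^-2 A.
I(t) = I_∞(1 − e^(−t/τ)) with t/τ = 2.682.
I = (4.500×10^-2)(1 − e^(−2.682)) = 4.192×10^-2 A.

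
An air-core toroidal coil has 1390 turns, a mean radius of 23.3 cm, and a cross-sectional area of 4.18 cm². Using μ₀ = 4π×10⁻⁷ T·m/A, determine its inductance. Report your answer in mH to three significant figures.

L ≈ 0.693 mH

For a thin toroid, L = μ₀N²A/(2πR).
L = (4π×10⁻⁷)(1390)²(4.180×10^-4) / (2π×0.233 m) = 6.932×10^-4 H.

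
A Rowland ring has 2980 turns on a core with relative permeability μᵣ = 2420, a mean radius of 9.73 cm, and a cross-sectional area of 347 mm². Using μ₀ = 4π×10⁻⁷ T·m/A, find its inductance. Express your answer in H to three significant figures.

L ≈ 15.3 H

For a thin toroid, L = μ₀μᵣN²A/(2πR).
L = (4π×10⁻⁷)(2420)(2980)²(3.470×10^-4) / (2π×9.730×10^-2 m) = 15.33 H.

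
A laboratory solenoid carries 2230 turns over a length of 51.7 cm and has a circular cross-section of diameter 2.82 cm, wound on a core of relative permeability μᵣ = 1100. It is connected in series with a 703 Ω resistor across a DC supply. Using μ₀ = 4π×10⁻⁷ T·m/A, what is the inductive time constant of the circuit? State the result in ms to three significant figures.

τ ≈ 11.8 ms

A = π(d/2)² = π(1.410×10^-2 m)² = 6.246×10^-4 m².
L = μ₀μᵣN²A/ℓ = (4π×10⁻⁷)(1100)(2230)²(6.246×10^-4)/(0.517) = 8.304 H.
τ = L/R = (8.304)/(703) = 1.181×10^-2 s.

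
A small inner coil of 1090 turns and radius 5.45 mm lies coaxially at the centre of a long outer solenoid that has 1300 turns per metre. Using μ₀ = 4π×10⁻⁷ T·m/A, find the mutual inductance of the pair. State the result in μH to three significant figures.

The outer solenoid produces a uniform field B₁ = μ₀n₁I₁ across the inner coil,
so the flux linkage is N₂Φ = N₂B₁A₂ = μ₀n₁N₂A₂·I₁, giving M = μ₀n₁N₂A₂.
A₂ = πr² = π(5.450×10^-3 m)² = 9.331×10^-5 m².
M = (4π×10⁻⁷)(1300)(1090)(9.331×10^-5) = 1.662×10^-4 H.

M ≈ 166 μH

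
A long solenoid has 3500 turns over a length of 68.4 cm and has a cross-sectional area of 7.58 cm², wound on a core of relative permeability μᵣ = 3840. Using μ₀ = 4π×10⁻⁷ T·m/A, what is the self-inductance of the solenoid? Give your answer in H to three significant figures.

L ≈ 65.5 H

A = 7.58 cm² = 7.580×10^-4 m².
For a long solenoid, L = μ₀μᵣN²A/ℓ.
L = (4π×10⁻⁷)(3840)(3500)²(7.580×10^-4)/(0.684 m) = 65.51 H.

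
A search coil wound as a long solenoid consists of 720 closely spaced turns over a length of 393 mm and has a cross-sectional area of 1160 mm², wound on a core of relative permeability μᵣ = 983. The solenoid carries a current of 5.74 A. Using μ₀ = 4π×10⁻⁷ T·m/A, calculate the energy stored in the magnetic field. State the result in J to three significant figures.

U ≈ 31.1 J

A = 1160 mm² = 1.160×10^-3 m².
L = μ₀μᵣN²A/ℓ = (4π×10⁻⁷)(983)(720)²(1.160×10^-3)/(0.393) = 1.89 H.
U = ½LI² = ½(1.89)(5.74)² = 31.14 J.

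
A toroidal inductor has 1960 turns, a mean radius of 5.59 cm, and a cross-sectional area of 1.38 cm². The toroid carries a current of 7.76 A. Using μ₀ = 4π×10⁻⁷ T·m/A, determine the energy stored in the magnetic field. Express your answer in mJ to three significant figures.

U ≈ 57.1 mJ

L = μ₀N²A/(2πR) = (4π×10⁻⁷)(1960)²(1.380×10^-4)/(2π×5.590×10^-2) = 1.897×10^-3 H.
U = ½LI² = ½(1.897×10^-3)(7.76)² = 5.711×10^-2 J.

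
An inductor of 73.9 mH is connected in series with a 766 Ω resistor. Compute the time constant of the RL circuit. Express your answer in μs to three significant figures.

τ = L/R = (7.390×10^-2 H)/(766 Ω) = 9.648×10^-5 s.

τ ≈ 96.5 μs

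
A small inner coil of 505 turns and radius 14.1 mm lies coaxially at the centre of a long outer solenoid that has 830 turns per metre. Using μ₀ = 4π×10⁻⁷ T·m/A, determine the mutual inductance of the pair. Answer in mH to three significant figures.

The outer solenoid produces a uniform field B₁ = μ₀n₁I₁ across the inner coil,
so the flux linkage is N₂Φ = N₂B₁A₂ = μ₀n₁N₂A₂·I₁, giving M = μ₀n₁N₂A₂.
A₂ = πr² = π(1.410×10^-2 m)² = 6.246×10^-4 m².
M = (4π×10⁻⁷)(830)(505)(6.246×10^-4) = 3.290×10^-4 H.

M ≈ 0.329 mH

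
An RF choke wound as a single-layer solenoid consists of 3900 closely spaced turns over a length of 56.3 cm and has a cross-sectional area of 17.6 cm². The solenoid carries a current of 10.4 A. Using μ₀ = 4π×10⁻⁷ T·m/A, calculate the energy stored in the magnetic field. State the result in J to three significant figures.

U ≈ 3.23 J

A = 17.6 cm² = 1.760×10^-3 m².
L = μ₀N²A/ℓ = (4π×10⁻⁷)(3900)²(1.760×10^-3)/(0.563) = 5.975×10^-2 H.
U = ½LI² = ½(5.975×10^-2)(10.4)² = 3.231 J.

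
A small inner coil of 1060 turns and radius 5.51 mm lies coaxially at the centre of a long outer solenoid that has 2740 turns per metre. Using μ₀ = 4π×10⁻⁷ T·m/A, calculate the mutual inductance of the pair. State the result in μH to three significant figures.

M ≈ 348 μH

The outer solenoid produces a uniform field B₁ = μ₀n₁I₁ across the inner coil,
so the flux linkage is N₂Φ = N₂B₁A₂ = μ₀n₁N₂A₂·I₁, giving M = μ₀n₁N₂A₂.
A₂ = πr² = π(5.510×10^-3 m)² = 9.538×10^-5 m².
M = (4π×10⁻⁷)(2740)(1060)(9.538×10^-5) = 3.481×10^-4 H.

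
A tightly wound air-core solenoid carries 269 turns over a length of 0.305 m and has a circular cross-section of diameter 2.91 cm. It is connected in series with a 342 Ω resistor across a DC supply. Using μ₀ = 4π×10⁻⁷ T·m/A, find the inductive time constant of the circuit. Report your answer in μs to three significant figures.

τ ≈ 0.580 μs

A = π(d/2)² = π(1.455×10^-2 m)² = 6.651×10^-4 m².
L = μ₀N²A/ℓ = (4π×10⁻⁷)(269)²(6.651×10^-4)/(0.305) = 1.983×10^-4 H.
τ = L/R = (1.983×10^-4)/(342) = 5.798×10^-7 s.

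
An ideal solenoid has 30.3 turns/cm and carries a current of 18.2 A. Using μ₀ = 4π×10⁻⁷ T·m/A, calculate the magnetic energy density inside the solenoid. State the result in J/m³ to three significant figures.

B = μ₀nI = (4π×10⁻⁷)(3.030×10^3)(18.2) = 6.930×10^-2 T.
u = B²/(2μ₀) = (6.930×10^-2)²/(2×4π×10⁻⁷) = 1.911×10^3 J/m³.

u ≈ 1910 J/m³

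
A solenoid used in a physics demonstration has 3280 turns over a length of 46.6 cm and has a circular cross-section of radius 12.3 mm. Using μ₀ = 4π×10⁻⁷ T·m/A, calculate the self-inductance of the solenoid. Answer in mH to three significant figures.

L ≈ 13.8 mH

A = πr² = π(1.230×10^-2 m)² = 4.753×10^-4 m².
For a long solenoid, L = μ₀N²A/ℓ.
L = (4π×10⁻⁷)(3280)²(4.753×10^-4)/(0.466 m) = 1.379×10^-2 H.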